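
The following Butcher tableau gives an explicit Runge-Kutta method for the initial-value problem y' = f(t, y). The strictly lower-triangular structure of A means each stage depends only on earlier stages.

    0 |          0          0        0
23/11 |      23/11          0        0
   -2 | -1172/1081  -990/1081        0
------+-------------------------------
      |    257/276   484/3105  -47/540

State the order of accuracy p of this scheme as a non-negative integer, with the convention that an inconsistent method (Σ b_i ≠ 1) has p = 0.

3

b = (257/276, 484/3105, -47/540)
c = (0, 23/11, -2)
Ac = (0, 0, -90/47)
Σ b_i: 257/276·1 + 484/3105·1 + (-47/540)·1 = 1 ✓
b·c: 484/3105·23/11 + (-47/540)·(-2) = 1/2 ✓
b·c²: 484/3105·529/121 + (-47/540)·4 = 1/3 ✓
b·Ac: (-47/540)·(-90/47) = 1/6 ✓; 3 stages ⇒ order 3.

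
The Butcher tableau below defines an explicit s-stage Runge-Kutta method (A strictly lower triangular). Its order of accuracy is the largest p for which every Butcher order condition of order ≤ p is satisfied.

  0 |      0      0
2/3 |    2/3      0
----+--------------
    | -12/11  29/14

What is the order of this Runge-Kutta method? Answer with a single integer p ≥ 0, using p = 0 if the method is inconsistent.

b = (-12/11, 29/14)
c = (0, 2/3)
Σ b_i: (-12/11)·1 + 29/14·1 = 151/154 ≠ 1 ⇒ order 0.

0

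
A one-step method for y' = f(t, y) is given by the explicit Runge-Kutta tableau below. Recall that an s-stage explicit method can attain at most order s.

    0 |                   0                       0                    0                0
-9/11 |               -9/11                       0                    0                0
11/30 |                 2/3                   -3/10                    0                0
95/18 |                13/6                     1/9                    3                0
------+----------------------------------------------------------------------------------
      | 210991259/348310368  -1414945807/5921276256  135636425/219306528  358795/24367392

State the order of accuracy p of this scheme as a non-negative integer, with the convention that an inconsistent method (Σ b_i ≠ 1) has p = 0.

b = (210991259/348310368, -1414945807/5921276256, 135636425/219306528, 358795/24367392)
c = (0, -9/11, 11/30, 95/18)
Ac = (0, 0, 27/110, 111/110)
Σ b_i: 210991259/348310368·1 + (-1414945807/5921276256)·1 + 135636425/219306528·1 + 358795/24367392·1 = 1 ✓
b·c: (-1414945807/5921276256)·(-9/11) + 135636425/219306528·11/30 + 358795/24367392·95/18 = 1/2 ✓
b·c²: (-1414945807/5921276256)·81/121 + 135636425/219306528·121/900 + 358795/24367392·9025/324 = 1/3 ✓
b·Ac: 135636425/219306528·27/110 + 358795/24367392·111/110 = 1/6 ✓
b·c³: (-1414945807/5921276256)·(-729/1331) + 135636425/219306528·1331/27000 + 358795/24367392·857375/5832 = 534719869319/229884842880 ≠ 1/4 ⇒ order 3.
b·(c∘Ac): 135636425/219306528·9/100 + 358795/24367392·703/132 = 12684499/94602816 ≠ 1/8
b·Ac²: 135636425/219306528·(-243/1210) + 358795/24367392·17341/36300 = -110848813/946028160 ≠ 1/12
b·A²c: 358795/24367392·81/110 = 71759/6618304 ≠ 1/24

3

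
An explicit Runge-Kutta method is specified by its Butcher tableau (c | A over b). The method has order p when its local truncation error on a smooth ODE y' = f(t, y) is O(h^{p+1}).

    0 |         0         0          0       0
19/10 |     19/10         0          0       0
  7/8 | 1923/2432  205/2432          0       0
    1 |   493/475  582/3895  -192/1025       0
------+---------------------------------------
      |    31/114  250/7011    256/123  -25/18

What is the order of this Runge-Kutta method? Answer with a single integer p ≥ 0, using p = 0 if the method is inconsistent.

4

b = (31/114, 250/7011, 256/123, -25/18)
c = (0, 19/10, 7/8, 1)
Ac = (0, 0, 41/256, 3/25)
Σ b_i: 31/114·1 + 250/7011·1 + 256/123·1 + (-25/18)·1 = 1 ✓
b·c: 250/7011·19/10 + 256/123·7/8 + (-25/18)·1 = 1/2 ✓
b·c²: 250/7011·361/100 + 256/123·49/64 + (-25/18)·1 = 1/3 ✓
b·Ac: 256/123·41/256 + (-25/18)·3/25 = 1/6 ✓
b·c³: 250/7011·6859/1000 + 256/123·343/512 + (-25/18)·1 = 1/4 ✓
b·(c∘Ac): 256/123·287/2048 + (-25/18)·3/25 = 1/8 ✓
b·Ac²: 256/123·779/2560 + (-25/18)·99/250 = 1/12 ✓
b·A²c: (-25/18)·(-3/100) = 1/24 ✓; 4 stages ⇒ order 4.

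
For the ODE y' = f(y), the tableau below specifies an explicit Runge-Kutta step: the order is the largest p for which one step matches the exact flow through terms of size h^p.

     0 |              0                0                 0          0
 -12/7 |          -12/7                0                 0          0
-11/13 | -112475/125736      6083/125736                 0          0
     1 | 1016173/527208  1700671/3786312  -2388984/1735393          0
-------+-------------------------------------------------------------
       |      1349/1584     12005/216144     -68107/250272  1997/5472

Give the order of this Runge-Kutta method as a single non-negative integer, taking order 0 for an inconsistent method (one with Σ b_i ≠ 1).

b = (1349/1584, 12005/216144, -68107/250272, 1997/5472)
c = (0, -12/7, -11/13, 1)
Ac = (0, 0, -869/10478, 1577/3994)
Σ b_i: 1349/1584·1 + 12005/216144·1 + (-68107/250272)·1 + 1997/5472·1 = 1 ✓
b·c: 12005/216144·(-12/7) + (-68107/250272)·(-11/13) + 1997/5472·1 = 1/2 ✓
b·c²: 12005/216144·144/49 + (-68107/250272)·121/169 + 1997/5472·1 = 1/3 ✓
b·Ac: (-68107/250272)·(-869/10478) + 1997/5472·1577/3994 = 1/6 ✓
b·c³: 12005/216144·(-1728/343) + (-68107/250272)·(-1331/2197) + 1997/5472·1 = 1/4 ✓
b·(c∘Ac): (-68107/250272)·9559/136214 + 1997/5472·1577/3994 = 1/8 ✓
b·Ac²: (-68107/250272)·5214/36673 + 1997/5472·4674/13979 = 1/12 ✓
b·A²c: 1997/5472·228/1997 = 1/24 ✓; 4 stages ⇒ order 4.

4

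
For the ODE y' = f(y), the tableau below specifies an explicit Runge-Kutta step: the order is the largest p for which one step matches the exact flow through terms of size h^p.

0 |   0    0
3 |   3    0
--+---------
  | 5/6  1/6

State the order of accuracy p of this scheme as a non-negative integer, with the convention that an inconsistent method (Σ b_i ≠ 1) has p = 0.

2

b = (5/6, 1/6)
c = (0, 3)
Σ b_i: 5/6·1 + 1/6·1 = 1 ✓
b·c: 1/6·3 = 1/2 ✓; 2 stages ⇒ order 2.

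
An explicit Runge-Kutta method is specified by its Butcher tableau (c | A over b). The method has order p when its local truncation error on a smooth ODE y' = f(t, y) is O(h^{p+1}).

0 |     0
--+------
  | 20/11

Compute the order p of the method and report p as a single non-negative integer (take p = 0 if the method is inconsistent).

b = (20/11)
c = (0)
Σ b_i: 20/11·1 = 20/11 ≠ 1 ⇒ order 0.

0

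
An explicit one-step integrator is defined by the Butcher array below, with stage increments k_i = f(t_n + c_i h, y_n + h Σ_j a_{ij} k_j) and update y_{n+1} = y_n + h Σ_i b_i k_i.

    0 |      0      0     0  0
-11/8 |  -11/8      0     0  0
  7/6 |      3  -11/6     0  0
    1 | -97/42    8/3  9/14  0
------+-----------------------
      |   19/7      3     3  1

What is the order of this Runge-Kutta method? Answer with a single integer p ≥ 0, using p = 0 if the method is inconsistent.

0

b = (19/7, 3, 3, 1)
c = (0, -11/8, 7/6, 1)
Ac = (0, 0, 121/48, -35/12)
Σ b_i: 19/7·1 + 3·1 + 3·1 + 1·1 = 68/7 ≠ 1 ⇒ order 0.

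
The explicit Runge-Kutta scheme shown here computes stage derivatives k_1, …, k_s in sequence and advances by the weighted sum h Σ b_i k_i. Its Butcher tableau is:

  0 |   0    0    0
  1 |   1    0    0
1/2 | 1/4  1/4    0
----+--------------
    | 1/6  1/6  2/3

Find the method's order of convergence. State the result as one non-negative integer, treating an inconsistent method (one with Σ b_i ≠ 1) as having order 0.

3

b = (1/6, 1/6, 2/3)
c = (0, 1, 1/2)
Ac = (0, 0, 1/4)
Σ b_i: 1/6·1 + 1/6·1 + 2/3·1 = 1 ✓
b·c: 1/6·1 + 2/3·1/2 = 1/2 ✓
b·c²: 1/6·1 + 2/3·1/4 = 1/3 ✓
b·Ac: 2/3·1/4 = 1/6 ✓; 3 stages ⇒ order 3.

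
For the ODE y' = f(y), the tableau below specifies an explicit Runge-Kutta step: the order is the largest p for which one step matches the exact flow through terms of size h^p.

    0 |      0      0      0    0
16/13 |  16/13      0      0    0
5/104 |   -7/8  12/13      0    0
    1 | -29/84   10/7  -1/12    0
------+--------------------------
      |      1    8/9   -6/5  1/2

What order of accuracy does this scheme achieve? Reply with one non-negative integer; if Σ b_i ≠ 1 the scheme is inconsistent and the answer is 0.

0

b = (1, 8/9, -6/5, 1/2)
c = (0, 16/13, 5/104, 1)
Ac = (0, 0, 192/169, 15325/8736)
Σ b_i: 1·1 + 8/9·1 + (-6/5)·1 + 1/2·1 = 107/90 ≠ 1 ⇒ order 0.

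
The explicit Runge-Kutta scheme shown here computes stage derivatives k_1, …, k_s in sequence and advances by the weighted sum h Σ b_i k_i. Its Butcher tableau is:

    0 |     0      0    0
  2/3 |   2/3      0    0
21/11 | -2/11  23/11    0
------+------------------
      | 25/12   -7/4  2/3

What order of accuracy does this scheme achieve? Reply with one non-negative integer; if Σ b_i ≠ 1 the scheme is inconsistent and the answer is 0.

1

b = (25/12, -7/4, 2/3)
c = (0, 2/3, 21/11)
Ac = (0, 0, 46/33)
Σ b_i: 25/12·1 + (-7/4)·1 + 2/3·1 = 1 ✓
b·c: (-7/4)·2/3 + 2/3·21/11 = 7/66 ≠ 1/2 ⇒ order 1.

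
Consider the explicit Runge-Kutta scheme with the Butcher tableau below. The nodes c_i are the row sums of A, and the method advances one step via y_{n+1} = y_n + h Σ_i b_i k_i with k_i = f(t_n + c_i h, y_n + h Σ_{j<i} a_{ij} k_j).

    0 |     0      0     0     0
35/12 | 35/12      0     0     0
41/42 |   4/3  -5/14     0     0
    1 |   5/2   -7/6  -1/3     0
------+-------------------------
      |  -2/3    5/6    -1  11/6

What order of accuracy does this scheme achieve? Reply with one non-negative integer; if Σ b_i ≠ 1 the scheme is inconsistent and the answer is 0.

b = (-2/3, 5/6, -1, 11/6)
c = (0, 35/12, 41/42, 1)
Ac = (0, 0, -25/24, -1879/504)
Σ b_i: (-2/3)·1 + 5/6·1 + (-1)·1 + 11/6·1 = 1 ✓
b·c: 5/6·35/12 + (-1)·41/42 + 11/6·1 = 1657/504 ≠ 1/2 ⇒ order 1.

1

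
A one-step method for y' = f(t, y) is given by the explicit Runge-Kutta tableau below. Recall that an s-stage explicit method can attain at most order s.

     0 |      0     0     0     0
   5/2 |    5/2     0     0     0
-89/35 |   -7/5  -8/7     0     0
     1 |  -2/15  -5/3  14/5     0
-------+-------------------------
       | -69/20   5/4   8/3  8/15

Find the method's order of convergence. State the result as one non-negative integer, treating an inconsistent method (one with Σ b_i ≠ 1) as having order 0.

b = (-69/20, 5/4, 8/3, 8/15)
c = (0, 5/2, -89/35, 1)
Ac = (0, 0, -20/7, -1693/150)
Σ b_i: (-69/20)·1 + 5/4·1 + 8/3·1 + 8/15·1 = 1 ✓
b·c: 5/4·5/2 + 8/3·(-89/35) + 8/15·1 = -2623/840 ≠ 1/2 ⇒ order 1.

1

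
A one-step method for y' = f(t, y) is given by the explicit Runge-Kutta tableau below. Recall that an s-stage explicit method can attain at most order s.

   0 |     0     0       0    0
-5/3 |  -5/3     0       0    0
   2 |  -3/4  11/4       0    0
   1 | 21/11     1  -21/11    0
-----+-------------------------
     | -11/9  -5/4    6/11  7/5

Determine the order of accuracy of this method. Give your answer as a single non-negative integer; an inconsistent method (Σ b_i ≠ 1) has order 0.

b = (-11/9, -5/4, 6/11, 7/5)
c = (0, -5/3, 2, 1)
Ac = (0, 0, -55/12, -181/33)
Σ b_i: (-11/9)·1 + (-5/4)·1 + 6/11·1 + 7/5·1 = -1043/1980 ≠ 1 ⇒ order 0.

0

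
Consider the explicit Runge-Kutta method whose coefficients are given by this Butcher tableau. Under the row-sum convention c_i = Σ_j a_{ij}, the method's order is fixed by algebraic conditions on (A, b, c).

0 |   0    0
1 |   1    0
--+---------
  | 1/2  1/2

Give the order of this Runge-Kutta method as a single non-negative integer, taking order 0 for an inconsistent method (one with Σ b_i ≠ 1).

2

b = (1/2, 1/2)
c = (0, 1)
Σ b_i: 1/2·1 + 1/2·1 = 1 ✓
b·c: 1/2·1 = 1/2 ✓; 2 stages ⇒ order 2.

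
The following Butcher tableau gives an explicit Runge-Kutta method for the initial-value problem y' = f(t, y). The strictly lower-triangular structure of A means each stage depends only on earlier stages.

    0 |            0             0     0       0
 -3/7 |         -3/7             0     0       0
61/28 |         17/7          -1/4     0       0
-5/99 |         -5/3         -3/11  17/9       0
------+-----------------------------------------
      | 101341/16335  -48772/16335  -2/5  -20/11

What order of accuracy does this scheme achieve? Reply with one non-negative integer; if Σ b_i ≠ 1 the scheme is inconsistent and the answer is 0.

b = (101341/16335, -48772/16335, -2/5, -20/11)
c = (0, -3/7, 61/28, -5/99)
Ac = (0, 0, 3/28, 11731/2772)
Σ b_i: 101341/16335·1 + (-48772/16335)·1 + (-2/5)·1 + (-20/11)·1 = 1 ✓
b·c: (-48772/16335)·(-3/7) + (-2/5)·61/28 + (-20/11)·(-5/99) = 1/2 ✓
b·c²: (-48772/16335)·9/49 + (-2/5)·3721/784 + (-20/11)·25/9801 = -518027003/211309560 ≠ 1/3 ⇒ order 2.
b·Ac: (-2/5)·3/28 + (-20/11)·11731/2772 = -589817/76230 ≠ 1/6

2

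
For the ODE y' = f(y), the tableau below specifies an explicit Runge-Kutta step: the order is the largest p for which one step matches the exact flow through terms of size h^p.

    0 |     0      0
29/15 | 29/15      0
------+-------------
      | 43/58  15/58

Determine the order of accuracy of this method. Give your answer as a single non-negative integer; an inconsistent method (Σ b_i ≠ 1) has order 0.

b = (43/58, 15/58)
c = (0, 29/15)
Σ b_i: 43/58·1 + 15/58·1 = 1 ✓
b·c: 15/58·29/15 = 1/2 ✓; 2 stages ⇒ order 2.

2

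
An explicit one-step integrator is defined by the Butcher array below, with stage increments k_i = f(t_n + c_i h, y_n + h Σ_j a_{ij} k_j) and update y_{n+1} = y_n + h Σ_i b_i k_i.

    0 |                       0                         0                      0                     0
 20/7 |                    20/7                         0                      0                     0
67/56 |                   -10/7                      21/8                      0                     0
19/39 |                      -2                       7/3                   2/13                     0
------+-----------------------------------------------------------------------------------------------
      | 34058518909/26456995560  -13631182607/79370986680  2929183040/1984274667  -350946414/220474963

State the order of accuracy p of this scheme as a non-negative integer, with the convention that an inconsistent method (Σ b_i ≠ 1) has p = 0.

b = (34058518909/26456995560, -13631182607/79370986680, 2929183040/1984274667, -350946414/220474963)
c = (0, 20/7, 67/56, 19/39)
Ac = (0, 0, 15/2, 7481/1092)
Σ b_i: 34058518909/26456995560·1 + (-13631182607/79370986680)·1 + 2929183040/1984274667·1 + (-350946414/220474963)·1 = 1 ✓
b·c: (-13631182607/79370986680)·20/7 + 2929183040/1984274667·67/56 + (-350946414/220474963)·19/39 = 1/2 ✓
b·c²: (-13631182607/79370986680)·400/49 + 2929183040/1984274667·4489/3136 + (-350946414/220474963)·361/1521 = 1/3 ✓
b·Ac: 2929183040/1984274667·15/2 + (-350946414/220474963)·7481/1092 = 1/6 ✓
b·c³: (-13631182607/79370986680)·8000/343 + 2929183040/1984274667·300763/175616 + (-350946414/220474963)·6859/59319 = -1866754435179/1123540411448 ≠ 1/4 ⇒ order 3.
b·(c∘Ac): 2929183040/1984274667·1005/112 + (-350946414/220474963)·142139/42588 = 10495012823/1322849778 ≠ 1/8
b·Ac²: 2929183040/1984274667·150/7 + (-350946414/220474963)·1178267/61152 = 71321276041/74079587568 ≠ 1/12
b·A²c: (-350946414/220474963)·15/13 = -404938170/220474963 ≠ 1/24

3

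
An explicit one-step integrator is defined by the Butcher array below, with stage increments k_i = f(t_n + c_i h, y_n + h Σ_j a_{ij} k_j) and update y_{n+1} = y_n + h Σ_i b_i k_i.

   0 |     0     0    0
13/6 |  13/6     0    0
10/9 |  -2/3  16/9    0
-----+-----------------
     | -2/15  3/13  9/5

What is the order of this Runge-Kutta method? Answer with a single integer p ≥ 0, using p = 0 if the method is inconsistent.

0

b = (-2/15, 3/13, 9/5)
c = (0, 13/6, 10/9)
Ac = (0, 0, 104/27)
Σ b_i: (-2/15)·1 + 3/13·1 + 9/5·1 = 74/39 ≠ 1 ⇒ order 0.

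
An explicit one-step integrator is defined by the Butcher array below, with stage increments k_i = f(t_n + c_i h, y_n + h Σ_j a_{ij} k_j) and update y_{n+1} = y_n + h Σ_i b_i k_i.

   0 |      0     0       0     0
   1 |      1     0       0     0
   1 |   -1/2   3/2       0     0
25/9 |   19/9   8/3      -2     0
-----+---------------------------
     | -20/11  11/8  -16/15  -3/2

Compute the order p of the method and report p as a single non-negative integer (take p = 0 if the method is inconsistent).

b = (-20/11, 11/8, -16/15, -3/2)
c = (0, 1, 1, 25/9)
Ac = (0, 0, 3/2, 2/3)
Σ b_i: (-20/11)·1 + 11/8·1 + (-16/15)·1 + (-3/2)·1 = -3973/1320 ≠ 1 ⇒ order 0.

0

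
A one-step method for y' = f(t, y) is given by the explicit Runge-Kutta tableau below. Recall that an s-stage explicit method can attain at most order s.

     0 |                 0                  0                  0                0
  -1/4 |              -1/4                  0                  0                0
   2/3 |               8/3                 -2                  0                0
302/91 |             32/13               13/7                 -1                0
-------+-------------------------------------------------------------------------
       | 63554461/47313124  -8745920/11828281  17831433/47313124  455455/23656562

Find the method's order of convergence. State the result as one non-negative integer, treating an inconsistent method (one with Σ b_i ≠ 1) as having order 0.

3

b = (63554461/47313124, -8745920/11828281, 17831433/47313124, 455455/23656562)
c = (0, -1/4, 2/3, 302/91)
Ac = (0, 0, 1/2, -95/84)
Σ b_i: 63554461/47313124·1 + (-8745920/11828281)·1 + 17831433/47313124·1 + 455455/23656562·1 = 1 ✓
b·c: (-8745920/11828281)·(-1/4) + 17831433/47313124·2/3 + 455455/23656562·302/91 = 1/2 ✓
b·c²: (-8745920/11828281)·1/16 + 17831433/47313124·4/9 + 455455/23656562·91204/8281 = 1/3 ✓
b·Ac: 17831433/47313124·1/2 + 455455/23656562·(-95/84) = 1/6 ✓
b·c³: (-8745920/11828281)·(-1/64) + 17831433/47313124·8/27 + 455455/23656562·27543608/753571 = 8010737027/9687362139 ≠ 1/4 ⇒ order 3.
b·(c∘Ac): 17831433/47313124·1/3 + 455455/23656562·(-14345/3822) = 3787379/70969686 ≠ 1/8
b·Ac²: 17831433/47313124·(-1/8) + 455455/23656562·(-331/1008) = -45504853/851636232 ≠ 1/12
b·A²c: 455455/23656562·(-1/2) = -455455/47313124 ≠ 1/24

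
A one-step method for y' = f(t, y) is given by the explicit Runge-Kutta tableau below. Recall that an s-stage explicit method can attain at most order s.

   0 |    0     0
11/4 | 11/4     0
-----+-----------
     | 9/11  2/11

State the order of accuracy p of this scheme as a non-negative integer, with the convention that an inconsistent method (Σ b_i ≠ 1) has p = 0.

b = (9/11, 2/11)
c = (0, 11/4)
Σ b_i: 9/11·1 + 2/11·1 = 1 ✓
b·c: 2/11·11/4 = 1/2 ✓; 2 stages ⇒ order 2.

2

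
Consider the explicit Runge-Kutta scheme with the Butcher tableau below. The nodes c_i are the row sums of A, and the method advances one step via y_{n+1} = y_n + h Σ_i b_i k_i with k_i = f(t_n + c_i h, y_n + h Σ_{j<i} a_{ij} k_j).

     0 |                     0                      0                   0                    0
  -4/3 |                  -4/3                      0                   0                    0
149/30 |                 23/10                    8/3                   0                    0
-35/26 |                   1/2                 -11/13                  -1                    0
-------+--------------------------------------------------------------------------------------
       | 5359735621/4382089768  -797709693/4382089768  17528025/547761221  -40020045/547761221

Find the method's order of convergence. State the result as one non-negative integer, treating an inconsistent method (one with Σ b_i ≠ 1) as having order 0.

3

b = (5359735621/4382089768, -797709693/4382089768, 17528025/547761221, -40020045/547761221)
c = (0, -4/3, 149/30, -35/26)
Ac = (0, 0, -32/9, -499/130)
Σ b_i: 5359735621/4382089768·1 + (-797709693/4382089768)·1 + 17528025/547761221·1 + (-40020045/547761221)·1 = 1 ✓
b·c: (-797709693/4382089768)·(-4/3) + 17528025/547761221·149/30 + (-40020045/547761221)·(-35/26) = 1/2 ✓
b·c²: (-797709693/4382089768)·16/9 + 17528025/547761221·22201/900 + (-40020045/547761221)·1225/676 = 1/3 ✓
b·Ac: 17528025/547761221·(-32/9) + (-40020045/547761221)·(-499/130) = 1/6 ✓
b·c³: (-797709693/4382089768)·(-64/27) + 17528025/547761221·3307949/27000 + (-40020045/547761221)·(-42875/17576) = 829515997721/183108751020 ≠ 1/4 ⇒ order 3.
b·(c∘Ac): 17528025/547761221·(-2384/135) + (-40020045/547761221)·3493/676 = -18587588545/19719403956 ≠ 1/8
b·Ac²: 17528025/547761221·128/27 + (-40020045/547761221)·(-102071/3900) = 29070064087/14085288540 ≠ 1/12
b·A²c: (-40020045/547761221)·32/9 = -426880480/1643283663 ≠ 1/24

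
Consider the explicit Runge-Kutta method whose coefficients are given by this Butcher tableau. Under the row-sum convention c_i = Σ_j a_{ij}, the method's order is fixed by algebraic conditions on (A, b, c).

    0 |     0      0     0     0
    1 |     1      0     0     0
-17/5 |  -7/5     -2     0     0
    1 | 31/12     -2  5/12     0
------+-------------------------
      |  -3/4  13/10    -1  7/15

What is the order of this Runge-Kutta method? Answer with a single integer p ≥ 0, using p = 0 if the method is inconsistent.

0

b = (-3/4, 13/10, -1, 7/15)
c = (0, 1, -17/5, 1)
Ac = (0, 0, -2, -41/12)
Σ b_i: (-3/4)·1 + 13/10·1 + (-1)·1 + 7/15·1 = 1/60 ≠ 1 ⇒ order 0.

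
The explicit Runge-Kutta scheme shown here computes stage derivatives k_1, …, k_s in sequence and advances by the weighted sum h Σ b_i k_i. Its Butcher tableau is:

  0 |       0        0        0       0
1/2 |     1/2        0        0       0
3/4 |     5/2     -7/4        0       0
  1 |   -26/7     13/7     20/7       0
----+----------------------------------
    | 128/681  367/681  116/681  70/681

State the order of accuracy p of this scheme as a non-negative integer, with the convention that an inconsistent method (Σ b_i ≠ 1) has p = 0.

3

b = (128/681, 367/681, 116/681, 70/681)
c = (0, 1/2, 3/4, 1)
Ac = (0, 0, -7/8, 43/14)
Σ b_i: 128/681·1 + 367/681·1 + 116/681·1 + 70/681·1 = 1 ✓
b·c: 367/681·1/2 + 116/681·3/4 + 70/681·1 = 1/2 ✓
b·c²: 367/681·1/4 + 116/681·9/16 + 70/681·1 = 1/3 ✓
b·Ac: 116/681·(-7/8) + 70/681·43/14 = 1/6 ✓
b·c³: 367/681·1/8 + 116/681·27/64 + 70/681·1 = 879/3632 ≠ 1/4 ⇒ order 3.
b·(c∘Ac): 116/681·(-21/32) + 70/681·43/14 = 1111/5448 ≠ 1/8
b·Ac²: 116/681·(-7/16) + 70/681·29/14 = 377/2724 ≠ 1/12
b·A²c: 70/681·(-5/2) = -175/681 ≠ 1/24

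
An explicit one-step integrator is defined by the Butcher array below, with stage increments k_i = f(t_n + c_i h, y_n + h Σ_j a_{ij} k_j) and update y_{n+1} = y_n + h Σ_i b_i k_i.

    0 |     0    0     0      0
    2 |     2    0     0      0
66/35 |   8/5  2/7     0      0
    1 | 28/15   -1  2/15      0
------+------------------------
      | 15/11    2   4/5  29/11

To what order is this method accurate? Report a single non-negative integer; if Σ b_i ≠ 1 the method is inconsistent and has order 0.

b = (15/11, 2, 4/5, 29/11)
c = (0, 2, 66/35, 1)
Ac = (0, 0, 4/7, -306/175)
Σ b_i: 15/11·1 + 2·1 + 4/5·1 + 29/11·1 = 34/5 ≠ 1 ⇒ order 0.

0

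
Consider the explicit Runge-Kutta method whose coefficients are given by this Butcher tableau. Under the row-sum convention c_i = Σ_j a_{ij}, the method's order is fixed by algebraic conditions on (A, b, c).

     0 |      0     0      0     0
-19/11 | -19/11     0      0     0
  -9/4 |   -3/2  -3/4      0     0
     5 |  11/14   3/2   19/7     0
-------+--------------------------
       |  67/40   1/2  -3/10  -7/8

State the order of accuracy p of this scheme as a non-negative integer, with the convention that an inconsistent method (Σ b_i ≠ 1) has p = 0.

1

b = (67/40, 1/2, -3/10, -7/8)
c = (0, -19/11, -9/4, 5)
Ac = (0, 0, 57/44, -2679/308)
Σ b_i: 67/40·1 + 1/2·1 + (-3/10)·1 + (-7/8)·1 = 1 ✓
b·c: 1/2·(-19/11) + (-3/10)·(-9/4) + (-7/8)·5 = -251/55 ≠ 1/2 ⇒ order 1.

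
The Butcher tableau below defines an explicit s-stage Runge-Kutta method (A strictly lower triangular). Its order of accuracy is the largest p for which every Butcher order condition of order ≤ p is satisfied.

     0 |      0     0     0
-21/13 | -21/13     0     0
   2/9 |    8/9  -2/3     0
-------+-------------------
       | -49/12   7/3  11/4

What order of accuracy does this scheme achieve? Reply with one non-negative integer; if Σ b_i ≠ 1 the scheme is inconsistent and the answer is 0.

1

b = (-49/12, 7/3, 11/4)
c = (0, -21/13, 2/9)
Ac = (0, 0, 14/13)
Σ b_i: (-49/12)·1 + 7/3·1 + 11/4·1 = 1 ✓
b·c: 7/3·(-21/13) + 11/4·2/9 = -739/234 ≠ 1/2 ⇒ order 1.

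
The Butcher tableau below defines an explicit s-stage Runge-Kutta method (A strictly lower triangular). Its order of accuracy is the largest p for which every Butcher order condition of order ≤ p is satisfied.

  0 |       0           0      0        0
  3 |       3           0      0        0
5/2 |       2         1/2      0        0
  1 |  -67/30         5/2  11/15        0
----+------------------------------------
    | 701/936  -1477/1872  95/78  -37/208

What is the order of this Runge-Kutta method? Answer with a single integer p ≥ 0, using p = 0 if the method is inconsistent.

b = (701/936, -1477/1872, 95/78, -37/208)
c = (0, 3, 5/2, 1)
Ac = (0, 0, 3/2, 28/3)
Σ b_i: 701/936·1 + (-1477/1872)·1 + 95/78·1 + (-37/208)·1 = 1 ✓
b·c: (-1477/1872)·3 + 95/78·5/2 + (-37/208)·1 = 1/2 ✓
b·c²: (-1477/1872)·9 + 95/78·25/4 + (-37/208)·1 = 1/3 ✓
b·Ac: 95/78·3/2 + (-37/208)·28/3 = 1/6 ✓
b·c³: (-1477/1872)·27 + 95/78·125/8 + (-37/208)·1 = -1529/624 ≠ 1/4 ⇒ order 3.
b·(c∘Ac): 95/78·15/4 + (-37/208)·28/3 = 907/312 ≠ 1/8
b·Ac²: 95/78·9/2 + (-37/208)·325/12 = 1655/2496 ≠ 1/12
b·A²c: (-37/208)·11/10 = -407/2080 ≠ 1/24

3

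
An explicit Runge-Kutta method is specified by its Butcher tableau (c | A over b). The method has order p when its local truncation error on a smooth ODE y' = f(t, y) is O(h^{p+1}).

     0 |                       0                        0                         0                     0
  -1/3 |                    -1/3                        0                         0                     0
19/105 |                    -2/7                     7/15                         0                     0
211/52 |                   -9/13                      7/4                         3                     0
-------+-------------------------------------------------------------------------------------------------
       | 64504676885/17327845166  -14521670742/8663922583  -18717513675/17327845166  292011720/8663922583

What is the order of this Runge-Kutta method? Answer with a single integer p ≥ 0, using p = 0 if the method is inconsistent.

3

b = (64504676885/17327845166, -14521670742/8663922583, -18717513675/17327845166, 292011720/8663922583)
c = (0, -1/3, 19/105, 211/52)
Ac = (0, 0, -7/45, -17/420)
Σ b_i: 64504676885/17327845166·1 + (-14521670742/8663922583)·1 + (-18717513675/17327845166)·1 + 292011720/8663922583·1 = 1 ✓
b·c: (-14521670742/8663922583)·(-1/3) + (-18717513675/17327845166)·19/105 + 292011720/8663922583·211/52 = 1/2 ✓
b·c²: (-14521670742/8663922583)·1/9 + (-18717513675/17327845166)·361/11025 + 292011720/8663922583·44521/2704 = 1/3 ✓
b·Ac: (-18717513675/17327845166)·(-7/45) + 292011720/8663922583·(-17/420) = 1/6 ✓
b·c³: (-14521670742/8663922583)·(-1/27) + (-18717513675/17327845166)·6859/1157625 + 292011720/8663922583·9393931/140608 = 654921724268717/283830103819080 ≠ 1/4 ⇒ order 3.
b·(c∘Ac): (-18717513675/17327845166)·(-19/675) + 292011720/8663922583·(-3587/21840) = 1939245214/77975303247 ≠ 1/8
b·Ac²: (-18717513675/17327845166)·7/135 + 292011720/8663922583·12907/44100 = -251876600453/5458271227290 ≠ 1/12
b·A²c: 292011720/8663922583·(-7/15) = -136272136/8663922583 ≠ 1/24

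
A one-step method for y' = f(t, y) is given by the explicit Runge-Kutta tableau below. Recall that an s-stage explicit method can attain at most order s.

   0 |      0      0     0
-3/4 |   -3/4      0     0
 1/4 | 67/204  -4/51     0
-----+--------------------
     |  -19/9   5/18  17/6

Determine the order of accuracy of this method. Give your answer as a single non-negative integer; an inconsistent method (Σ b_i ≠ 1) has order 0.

3

b = (-19/9, 5/18, 17/6)
c = (0, -3/4, 1/4)
Ac = (0, 0, 1/17)
Σ b_i: (-19/9)·1 + 5/18·1 + 17/6·1 = 1 ✓
b·c: 5/18·(-3/4) + 17/6·1/4 = 1/2 ✓
b·c²: 5/18·9/16 + 17/6·1/16 = 1/3 ✓
b·Ac: 17/6·1/17 = 1/6 ✓; 3 stages ⇒ order 3.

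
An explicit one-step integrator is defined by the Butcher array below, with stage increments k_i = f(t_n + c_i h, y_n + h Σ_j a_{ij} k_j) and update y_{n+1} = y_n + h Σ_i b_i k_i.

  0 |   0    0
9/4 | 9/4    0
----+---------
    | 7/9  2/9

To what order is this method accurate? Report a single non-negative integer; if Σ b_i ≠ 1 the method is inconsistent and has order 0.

b = (7/9, 2/9)
c = (0, 9/4)
Σ b_i: 7/9·1 + 2/9·1 = 1 ✓
b·c: 2/9·9/4 = 1/2 ✓; 2 stages ⇒ order 2.

2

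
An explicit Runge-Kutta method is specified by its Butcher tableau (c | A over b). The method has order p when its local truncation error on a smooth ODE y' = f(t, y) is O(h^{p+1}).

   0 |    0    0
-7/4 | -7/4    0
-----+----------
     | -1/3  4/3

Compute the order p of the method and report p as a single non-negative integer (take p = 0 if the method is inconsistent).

b = (-1/3, 4/3)
c = (0, -7/4)
Σ b_i: (-1/3)·1 + 4/3·1 = 1 ✓
b·c: 4/3·(-7/4) = -7/3 ≠ 1/2 ⇒ order 1.

1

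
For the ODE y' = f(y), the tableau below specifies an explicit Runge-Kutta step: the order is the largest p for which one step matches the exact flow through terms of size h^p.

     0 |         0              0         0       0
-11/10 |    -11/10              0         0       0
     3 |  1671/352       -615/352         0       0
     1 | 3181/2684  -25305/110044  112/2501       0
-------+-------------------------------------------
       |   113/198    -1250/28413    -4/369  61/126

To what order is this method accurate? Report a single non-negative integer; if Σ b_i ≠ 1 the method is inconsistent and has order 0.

b = (113/198, -1250/28413, -4/369, 61/126)
c = (0, -11/10, 3, 1)
Ac = (0, 0, 123/64, 189/488)
Σ b_i: 113/198·1 + (-1250/28413)·1 + (-4/369)·1 + 61/126·1 = 1 ✓
b·c: (-1250/28413)·(-11/10) + (-4/369)·3 + 61/126·1 = 1/2 ✓
b·c²: (-1250/28413)·121/100 + (-4/369)·9 + 61/126·1 = 1/3 ✓
b·Ac: (-4/369)·123/64 + 61/126·189/488 = 1/6 ✓
b·c³: (-1250/28413)·(-1331/1000) + (-4/369)·27 + 61/126·1 = 1/4 ✓
b·(c∘Ac): (-4/369)·369/64 + 61/126·189/488 = 1/8 ✓
b·Ac²: (-4/369)·(-1353/640) + 61/126·609/4880 = 1/12 ✓
b·A²c: 61/126·21/244 = 1/24 ✓; 4 stages ⇒ order 4.

4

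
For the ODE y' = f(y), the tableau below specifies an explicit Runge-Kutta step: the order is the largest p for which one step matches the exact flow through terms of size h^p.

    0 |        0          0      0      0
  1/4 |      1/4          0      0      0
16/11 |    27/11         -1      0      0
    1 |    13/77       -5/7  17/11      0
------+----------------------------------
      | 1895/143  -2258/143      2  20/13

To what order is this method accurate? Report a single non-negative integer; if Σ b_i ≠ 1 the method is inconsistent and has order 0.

2

b = (1895/143, -2258/143, 2, 20/13)
c = (0, 1/4, 16/11, 1)
Ac = (0, 0, -1/4, 7011/3388)
Σ b_i: 1895/143·1 + (-2258/143)·1 + 2·1 + 20/13·1 = 1 ✓
b·c: (-2258/143)·1/4 + 2·16/11 + 20/13·1 = 1/2 ✓
b·c²: (-2258/143)·1/16 + 2·256/121 + 20/13·1 = 60189/12584 ≠ 1/3 ⇒ order 2.
b·Ac: 2·(-1/4) + 20/13·7011/3388 = 59099/22022 ≠ 1/6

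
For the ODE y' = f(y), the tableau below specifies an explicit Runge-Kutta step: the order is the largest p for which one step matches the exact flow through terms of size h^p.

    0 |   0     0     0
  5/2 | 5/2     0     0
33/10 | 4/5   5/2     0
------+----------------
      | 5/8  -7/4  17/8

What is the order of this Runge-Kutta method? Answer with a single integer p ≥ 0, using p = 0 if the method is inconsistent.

1

b = (5/8, -7/4, 17/8)
c = (0, 5/2, 33/10)
Ac = (0, 0, 25/4)
Σ b_i: 5/8·1 + (-7/4)·1 + 17/8·1 = 1 ✓
b·c: (-7/4)·5/2 + 17/8·33/10 = 211/80 ≠ 1/2 ⇒ order 1.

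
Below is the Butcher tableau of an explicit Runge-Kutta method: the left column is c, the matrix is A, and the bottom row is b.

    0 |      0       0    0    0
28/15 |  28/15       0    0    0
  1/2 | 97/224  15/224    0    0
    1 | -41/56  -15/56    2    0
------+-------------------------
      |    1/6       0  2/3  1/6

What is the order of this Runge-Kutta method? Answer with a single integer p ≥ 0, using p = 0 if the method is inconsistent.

b = (1/6, 0, 2/3, 1/6)
c = (0, 28/15, 1/2, 1)
Ac = (0, 0, 1/8, 1/2)
Σ b_i: 1/6·1 + 2/3·1 + 1/6·1 = 1 ✓
b·c: 2/3·1/2 + 1/6·1 = 1/2 ✓
b·c²: 2/3·1/4 + 1/6·1 = 1/3 ✓
b·Ac: 2/3·1/8 + 1/6·1/2 = 1/6 ✓
b·c³: 2/3·1/8 + 1/6·1 = 1/4 ✓
b·(c∘Ac): 2/3·1/16 + 1/6·1/2 = 1/8 ✓
b·Ac²: 2/3·7/30 + 1/6·(-13/30) = 1/12 ✓
b·A²c: 1/6·1/4 = 1/24 ✓; 4 stages ⇒ order 4.

4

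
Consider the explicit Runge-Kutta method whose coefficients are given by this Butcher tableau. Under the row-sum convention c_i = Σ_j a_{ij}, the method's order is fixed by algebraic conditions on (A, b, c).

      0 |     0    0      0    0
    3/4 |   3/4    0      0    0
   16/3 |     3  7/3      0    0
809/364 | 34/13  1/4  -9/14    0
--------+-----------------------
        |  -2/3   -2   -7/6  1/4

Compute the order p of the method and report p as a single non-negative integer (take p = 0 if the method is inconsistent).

b = (-2/3, -2, -7/6, 1/4)
c = (0, 3/4, 16/3, 809/364)
Ac = (0, 0, 7/4, -363/112)
Σ b_i: (-2/3)·1 + (-2)·1 + (-7/6)·1 + 1/4·1 = -43/12 ≠ 1 ⇒ order 0.

0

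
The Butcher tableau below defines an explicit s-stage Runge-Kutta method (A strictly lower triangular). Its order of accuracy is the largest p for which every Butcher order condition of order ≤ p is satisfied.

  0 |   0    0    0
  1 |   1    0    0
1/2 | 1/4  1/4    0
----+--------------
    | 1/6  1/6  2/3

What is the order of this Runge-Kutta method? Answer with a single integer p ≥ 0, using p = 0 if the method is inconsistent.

b = (1/6, 1/6, 2/3)
c = (0, 1, 1/2)
Ac = (0, 0, 1/4)
Σ b_i: 1/6·1 + 1/6·1 + 2/3·1 = 1 ✓
b·c: 1/6·1 + 2/3·1/2 = 1/2 ✓
b·c²: 1/6·1 + 2/3·1/4 = 1/3 ✓
b·Ac: 2/3·1/4 = 1/6 ✓; 3 stages ⇒ order 3.

3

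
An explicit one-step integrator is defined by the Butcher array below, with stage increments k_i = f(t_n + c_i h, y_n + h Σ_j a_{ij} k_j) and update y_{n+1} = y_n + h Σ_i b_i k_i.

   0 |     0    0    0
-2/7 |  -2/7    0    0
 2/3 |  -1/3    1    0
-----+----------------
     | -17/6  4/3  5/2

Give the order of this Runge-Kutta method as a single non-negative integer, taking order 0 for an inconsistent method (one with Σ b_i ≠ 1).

b = (-17/6, 4/3, 5/2)
c = (0, -2/7, 2/3)
Ac = (0, 0, -2/7)
Σ b_i: (-17/6)·1 + 4/3·1 + 5/2·1 = 1 ✓
b·c: 4/3·(-2/7) + 5/2·2/3 = 9/7 ≠ 1/2 ⇒ order 1.

1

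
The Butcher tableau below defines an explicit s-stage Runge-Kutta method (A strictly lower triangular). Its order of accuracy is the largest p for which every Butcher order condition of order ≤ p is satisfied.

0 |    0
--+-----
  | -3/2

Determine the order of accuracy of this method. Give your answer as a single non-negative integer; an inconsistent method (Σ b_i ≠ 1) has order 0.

b = (-3/2)
c = (0)
Σ b_i: (-3/2)·1 = -3/2 ≠ 1 ⇒ order 0.

0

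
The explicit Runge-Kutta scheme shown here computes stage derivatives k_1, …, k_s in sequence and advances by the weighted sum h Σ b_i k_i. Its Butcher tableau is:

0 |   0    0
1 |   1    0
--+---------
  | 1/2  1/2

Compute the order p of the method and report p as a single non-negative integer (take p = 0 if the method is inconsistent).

b = (1/2, 1/2)
c = (0, 1)
Σ b_i: 1/2·1 + 1/2·1 = 1 ✓
b·c: 1/2·1 = 1/2 ✓; 2 stages ⇒ order 2.

2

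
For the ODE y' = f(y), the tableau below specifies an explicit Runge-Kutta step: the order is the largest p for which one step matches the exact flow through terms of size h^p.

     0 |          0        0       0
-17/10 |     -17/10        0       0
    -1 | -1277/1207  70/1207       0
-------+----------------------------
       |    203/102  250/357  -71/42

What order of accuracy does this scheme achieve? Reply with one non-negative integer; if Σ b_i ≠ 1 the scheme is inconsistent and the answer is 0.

b = (203/102, 250/357, -71/42)
c = (0, -17/10, -1)
Ac = (0, 0, -7/71)
Σ b_i: 203/102·1 + 250/357·1 + (-71/42)·1 = 1 ✓
b·c: 250/357·(-17/10) + (-71/42)·(-1) = 1/2 ✓
b·c²: 250/357·289/100 + (-71/42)·1 = 1/3 ✓
b·Ac: (-71/42)·(-7/71) = 1/6 ✓; 3 stages ⇒ order 3.

3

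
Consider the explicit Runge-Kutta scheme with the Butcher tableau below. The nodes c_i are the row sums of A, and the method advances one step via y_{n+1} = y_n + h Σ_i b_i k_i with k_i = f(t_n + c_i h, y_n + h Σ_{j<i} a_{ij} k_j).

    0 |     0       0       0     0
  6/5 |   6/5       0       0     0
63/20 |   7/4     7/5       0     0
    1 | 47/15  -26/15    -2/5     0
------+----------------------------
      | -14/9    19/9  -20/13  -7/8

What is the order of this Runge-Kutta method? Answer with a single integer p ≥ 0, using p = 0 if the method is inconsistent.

b = (-14/9, 19/9, -20/13, -7/8)
c = (0, 6/5, 63/20, 1)
Ac = (0, 0, 42/25, -167/50)
Σ b_i: (-14/9)·1 + 19/9·1 + (-20/13)·1 + (-7/8)·1 = -1739/936 ≠ 1 ⇒ order 0.

0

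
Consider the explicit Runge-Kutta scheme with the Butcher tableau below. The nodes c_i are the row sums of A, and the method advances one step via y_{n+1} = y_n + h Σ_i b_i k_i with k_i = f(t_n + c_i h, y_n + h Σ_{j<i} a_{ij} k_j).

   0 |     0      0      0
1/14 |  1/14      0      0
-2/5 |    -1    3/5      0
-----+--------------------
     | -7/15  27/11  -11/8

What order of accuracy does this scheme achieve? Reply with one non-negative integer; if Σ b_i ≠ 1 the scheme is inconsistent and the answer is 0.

b = (-7/15, 27/11, -11/8)
c = (0, 1/14, -2/5)
Ac = (0, 0, 3/70)
Σ b_i: (-7/15)·1 + 27/11·1 + (-11/8)·1 = 809/1320 ≠ 1 ⇒ order 0.

0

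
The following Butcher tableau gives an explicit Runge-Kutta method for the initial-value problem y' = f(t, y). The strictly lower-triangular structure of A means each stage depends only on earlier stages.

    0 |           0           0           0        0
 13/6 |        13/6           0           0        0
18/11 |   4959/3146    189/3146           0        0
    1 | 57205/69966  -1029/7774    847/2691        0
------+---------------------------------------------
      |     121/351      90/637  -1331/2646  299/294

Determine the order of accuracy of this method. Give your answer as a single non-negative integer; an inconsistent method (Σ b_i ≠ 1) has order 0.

4

b = (121/351, 90/637, -1331/2646, 299/294)
c = (0, 13/6, 18/11, 1)
Ac = (0, 0, 63/484, 21/92)
Σ b_i: 121/351·1 + 90/637·1 + (-1331/2646)·1 + 299/294·1 = 1 ✓
b·c: 90/637·13/6 + (-1331/2646)·18/11 + 299/294·1 = 1/2 ✓
b·c²: 90/637·169/36 + (-1331/2646)·324/121 + 299/294·1 = 1/3 ✓
b·Ac: (-1331/2646)·63/484 + 299/294·21/92 = 1/6 ✓
b·c³: 90/637·2197/216 + (-1331/2646)·5832/1331 + 299/294·1 = 1/4 ✓
b·(c∘Ac): (-1331/2646)·567/2662 + 299/294·21/92 = 1/8 ✓
b·Ac²: (-1331/2646)·273/968 + 299/294·1589/7176 = 1/12 ✓
b·A²c: 299/294·49/1196 = 1/24 ✓; 4 stages ⇒ order 4.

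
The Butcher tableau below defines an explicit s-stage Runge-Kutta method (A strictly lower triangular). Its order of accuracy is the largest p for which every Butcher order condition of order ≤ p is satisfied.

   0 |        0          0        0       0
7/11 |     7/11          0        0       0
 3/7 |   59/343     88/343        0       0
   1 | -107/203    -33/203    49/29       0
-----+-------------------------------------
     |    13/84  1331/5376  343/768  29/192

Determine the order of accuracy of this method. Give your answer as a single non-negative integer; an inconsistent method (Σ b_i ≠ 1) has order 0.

b = (13/84, 1331/5376, 343/768, 29/192)
c = (0, 7/11, 3/7, 1)
Ac = (0, 0, 8/49, 18/29)
Σ b_i: 13/84·1 + 1331/5376·1 + 343/768·1 + 29/192·1 = 1 ✓
b·c: 1331/5376·7/11 + 343/768·3/7 + 29/192·1 = 1/2 ✓
b·c²: 1331/5376·49/121 + 343/768·9/49 + 29/192·1 = 1/3 ✓
b·Ac: 343/768·8/49 + 29/192·18/29 = 1/6 ✓
b·c³: 1331/5376·343/1331 + 343/768·27/343 + 29/192·1 = 1/4 ✓
b·(c∘Ac): 343/768·24/343 + 29/192·18/29 = 1/8 ✓
b·Ac²: 343/768·8/77 + 29/192·78/319 = 1/12 ✓
b·A²c: 29/192·8/29 = 1/24 ✓; 4 stages ⇒ order 4.

4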